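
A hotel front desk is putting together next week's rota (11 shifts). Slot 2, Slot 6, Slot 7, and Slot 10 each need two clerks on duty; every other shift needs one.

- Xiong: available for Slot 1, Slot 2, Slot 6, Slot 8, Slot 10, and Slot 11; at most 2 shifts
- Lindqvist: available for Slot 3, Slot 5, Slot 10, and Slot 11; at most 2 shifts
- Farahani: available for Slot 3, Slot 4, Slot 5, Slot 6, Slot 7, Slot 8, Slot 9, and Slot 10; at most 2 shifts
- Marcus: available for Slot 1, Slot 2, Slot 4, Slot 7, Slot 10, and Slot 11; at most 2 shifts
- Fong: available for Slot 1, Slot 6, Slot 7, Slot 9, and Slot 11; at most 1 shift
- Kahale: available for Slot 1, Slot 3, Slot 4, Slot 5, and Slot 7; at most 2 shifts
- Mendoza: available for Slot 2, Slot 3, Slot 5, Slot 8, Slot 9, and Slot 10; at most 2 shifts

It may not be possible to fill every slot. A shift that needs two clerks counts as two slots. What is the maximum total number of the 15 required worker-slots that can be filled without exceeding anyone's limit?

Total capacity across all clerks is 2+2+2+2+1+2+2 = 13, and 15 slots are needed, so at most 13 can be filled.
An assignment achieving 13: Slot 1→Marcus, Slot 2→Xiong+Marcus, Slot 3→Lindqvist, Slot 4→Farahani, Slot 5→Kahale, Slot 6→Xiong+Farahani, Slot 7→Kahale, Slot 8→Mendoza, Slot 9→Fong, Slot 10→Mendoza, Slot 11→Lindqvist.
Loads: Xiong 2/2, Lindqvist 2/2, Farahani 2/2, Marcus 2/2, Fong 1/1, Kahale 2/2, Mendoza 2/2.

13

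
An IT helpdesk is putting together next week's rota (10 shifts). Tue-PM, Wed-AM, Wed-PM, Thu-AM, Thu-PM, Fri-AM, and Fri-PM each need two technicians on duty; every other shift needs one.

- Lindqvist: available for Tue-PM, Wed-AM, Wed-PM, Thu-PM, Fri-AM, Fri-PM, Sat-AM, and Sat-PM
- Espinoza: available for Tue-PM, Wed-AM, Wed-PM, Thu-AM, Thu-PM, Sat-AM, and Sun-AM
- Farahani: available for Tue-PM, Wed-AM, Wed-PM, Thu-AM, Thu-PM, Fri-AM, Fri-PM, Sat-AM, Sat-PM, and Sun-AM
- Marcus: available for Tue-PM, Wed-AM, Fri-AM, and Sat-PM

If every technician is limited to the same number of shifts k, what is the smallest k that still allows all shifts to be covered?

5

With 4 technicians and 17 worker-slots to fill, someone must work at least ⌈17/4⌉ = 5 shifts, so k ≥ 5.
k = 5 works: Tue-PM→Espinoza+Marcus, Wed-AM→Farahani+Marcus, Wed-PM→Lindqvist+Espinoza, Thu-AM→Espinoza+Farahani, Thu-PM→Lindqvist+Espinoza, Fri-AM→Lindqvist+Farahani, Fri-PM→Lindqvist+Farahani, Sat-AM→Lindqvist, Sat-PM→Farahani, Sun-AM→Espinoza.
Loads: Lindqvist 5, Espinoza 5, Farahani 5, Marcus 2 — all ≤ 5.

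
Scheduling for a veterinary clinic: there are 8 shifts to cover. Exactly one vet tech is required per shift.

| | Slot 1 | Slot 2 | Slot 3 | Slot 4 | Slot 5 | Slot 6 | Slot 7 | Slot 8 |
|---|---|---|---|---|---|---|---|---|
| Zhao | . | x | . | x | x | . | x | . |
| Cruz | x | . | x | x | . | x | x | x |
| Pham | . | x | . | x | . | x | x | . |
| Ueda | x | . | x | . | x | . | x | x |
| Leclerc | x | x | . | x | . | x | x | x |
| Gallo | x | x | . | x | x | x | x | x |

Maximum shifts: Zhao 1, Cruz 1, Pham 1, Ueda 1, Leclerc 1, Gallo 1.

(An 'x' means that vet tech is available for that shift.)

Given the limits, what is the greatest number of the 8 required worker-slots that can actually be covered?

Total capacity across all vet techs is 1+1+1+1+1+1 = 6, and 8 slots are needed, so at most 6 can be filled.
An assignment achieving 6: Slot 1→Ueda, Slot 2→Pham, Slot 3→Cruz, Slot 5→Zhao, Slot 6→Leclerc, Slot 8→Gallo.
Loads: Zhao 1/1, Cruz 1/1, Pham 1/1, Ueda 1/1, Leclerc 1/1, Gallo 1/1.

6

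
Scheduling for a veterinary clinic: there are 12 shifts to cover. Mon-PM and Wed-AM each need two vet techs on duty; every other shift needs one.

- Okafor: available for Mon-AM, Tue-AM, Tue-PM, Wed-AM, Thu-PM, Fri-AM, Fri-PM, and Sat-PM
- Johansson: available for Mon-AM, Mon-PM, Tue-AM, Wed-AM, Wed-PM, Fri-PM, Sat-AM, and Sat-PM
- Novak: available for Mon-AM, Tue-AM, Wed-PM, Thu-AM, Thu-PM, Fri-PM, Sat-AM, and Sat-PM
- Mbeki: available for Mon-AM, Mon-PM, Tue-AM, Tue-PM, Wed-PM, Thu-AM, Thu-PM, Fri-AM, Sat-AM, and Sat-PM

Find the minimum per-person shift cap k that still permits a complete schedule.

4

With 4 vet techs and 14 worker-slots to fill, someone must work at least ⌈14/4⌉ = 4 shifts, so k ≥ 4.
k = 4 works: Mon-AM→Novak, Mon-PM→Johansson+Mbeki, Tue-AM→Novak, Tue-PM→Okafor, Wed-AM→Okafor+Johansson, Wed-PM→Johansson, Thu-AM→Novak, Thu-PM→Okafor, Fri-AM→Okafor, Fri-PM→Johansson, Sat-AM→Novak, Sat-PM→Mbeki.
Loads: Okafor 4, Johansson 4, Novak 4, Mbeki 2 — all ≤ 4.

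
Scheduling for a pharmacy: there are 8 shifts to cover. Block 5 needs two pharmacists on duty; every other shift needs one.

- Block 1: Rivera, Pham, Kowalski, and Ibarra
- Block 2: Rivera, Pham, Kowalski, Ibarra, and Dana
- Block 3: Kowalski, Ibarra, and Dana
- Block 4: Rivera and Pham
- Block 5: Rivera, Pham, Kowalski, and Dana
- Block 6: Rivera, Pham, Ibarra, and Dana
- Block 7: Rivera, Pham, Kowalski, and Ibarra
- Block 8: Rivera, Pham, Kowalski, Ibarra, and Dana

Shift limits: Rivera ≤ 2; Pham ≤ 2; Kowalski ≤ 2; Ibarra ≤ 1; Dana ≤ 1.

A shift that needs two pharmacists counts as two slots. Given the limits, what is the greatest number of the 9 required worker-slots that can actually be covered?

8

Total capacity across all pharmacists is 2+2+2+1+1 = 8, and 9 slots are needed, so at most 8 can be filled.
An assignment achieving 8: Block 1→Rivera, Block 2→Dana, Block 3→Kowalski, Block 4→Rivera, Block 5→Pham+Kowalski, Block 6→Pham, Block 7→Ibarra.
Loads: Rivera 2/2, Pham 2/2, Kowalski 2/2, Ibarra 1/1, Dana 1/1.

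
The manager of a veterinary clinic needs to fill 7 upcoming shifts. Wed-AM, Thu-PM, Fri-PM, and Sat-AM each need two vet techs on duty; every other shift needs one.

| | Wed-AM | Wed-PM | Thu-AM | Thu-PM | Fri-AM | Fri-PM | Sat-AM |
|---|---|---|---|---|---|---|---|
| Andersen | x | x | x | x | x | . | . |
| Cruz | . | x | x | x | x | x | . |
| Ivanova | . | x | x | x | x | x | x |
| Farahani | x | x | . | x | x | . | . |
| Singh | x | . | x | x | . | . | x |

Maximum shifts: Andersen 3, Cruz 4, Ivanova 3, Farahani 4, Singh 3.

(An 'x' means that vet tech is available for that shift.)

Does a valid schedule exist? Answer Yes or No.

Fri-PM can only be covered by Cruz and Ivanova, so that assignment is forced.
Sat-AM can only be covered by Ivanova and Singh, so that assignment is forced.
One valid schedule: Wed-AM→Andersen+Farahani, Wed-PM→Andersen, Thu-AM→Andersen, Thu-PM→Cruz+Ivanova, Fri-AM→Cruz, Fri-PM→Cruz+Ivanova, Sat-AM→Ivanova+Singh.
Loads: Andersen 3/3, Cruz 3/4, Ivanova 3/3, Farahani 1/4, Singh 1/3 — all within limits.

Yes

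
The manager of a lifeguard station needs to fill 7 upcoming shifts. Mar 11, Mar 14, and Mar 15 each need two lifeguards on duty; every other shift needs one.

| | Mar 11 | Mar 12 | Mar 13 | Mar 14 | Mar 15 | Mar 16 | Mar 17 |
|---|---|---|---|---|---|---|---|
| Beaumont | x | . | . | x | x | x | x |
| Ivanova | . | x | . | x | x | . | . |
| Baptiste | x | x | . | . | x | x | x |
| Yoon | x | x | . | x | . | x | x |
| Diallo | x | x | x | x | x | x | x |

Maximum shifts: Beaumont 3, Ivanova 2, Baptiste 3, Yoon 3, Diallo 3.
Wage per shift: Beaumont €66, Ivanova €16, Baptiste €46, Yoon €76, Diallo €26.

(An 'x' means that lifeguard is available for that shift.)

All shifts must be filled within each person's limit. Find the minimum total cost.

€380

Mar 13 can only be covered by Diallo, so that assignment is forced.
Picking the cheapest available lifeguard for each shift independently would cost €250, but that ignores the shift limits.
An optimal schedule: Mar 11→Diallo+Baptiste, Mar 12→Ivanova, Mar 13→Diallo, Mar 14→Ivanova+Beaumont, Mar 15→Baptiste+Beaumont, Mar 16→Diallo, Mar 17→Baptiste.
Total: 26 + 46 + 16 + 26 + 16 + 66 + 46 + 66 + 26 + 46 = €380.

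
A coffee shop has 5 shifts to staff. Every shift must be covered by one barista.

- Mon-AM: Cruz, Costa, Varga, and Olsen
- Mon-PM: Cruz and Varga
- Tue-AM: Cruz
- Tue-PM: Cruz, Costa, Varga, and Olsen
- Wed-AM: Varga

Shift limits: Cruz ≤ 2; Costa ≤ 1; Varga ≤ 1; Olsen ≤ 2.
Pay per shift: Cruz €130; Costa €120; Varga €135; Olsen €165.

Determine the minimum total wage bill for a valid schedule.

Tue-AM can only be covered by Cruz, so that assignment is forced.
Wed-AM can only be covered by Varga, so that assignment is forced.
Picking the cheapest available barista for each shift independently would cost €635, but that ignores the shift limits.
An optimal schedule: Mon-AM→Costa, Mon-PM→Cruz, Tue-AM→Cruz, Tue-PM→Olsen, Wed-AM→Varga.
Total: 120 + 130 + 130 + 165 + 135 = €680.

€680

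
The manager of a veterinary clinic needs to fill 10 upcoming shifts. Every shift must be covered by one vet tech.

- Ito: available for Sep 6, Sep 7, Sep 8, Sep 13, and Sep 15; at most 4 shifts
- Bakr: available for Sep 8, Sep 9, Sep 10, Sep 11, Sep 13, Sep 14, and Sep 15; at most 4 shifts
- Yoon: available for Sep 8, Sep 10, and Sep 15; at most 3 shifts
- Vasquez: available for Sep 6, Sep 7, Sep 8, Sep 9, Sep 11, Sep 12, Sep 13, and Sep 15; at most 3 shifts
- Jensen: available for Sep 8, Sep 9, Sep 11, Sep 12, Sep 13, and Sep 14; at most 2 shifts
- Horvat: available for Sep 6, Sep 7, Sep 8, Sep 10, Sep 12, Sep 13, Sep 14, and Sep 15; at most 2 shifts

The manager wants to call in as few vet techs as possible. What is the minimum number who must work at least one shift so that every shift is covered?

10 slots to fill and no one can take more than 4, so at least ⌈10/4⌉ = 3 vet techs are needed.
Ito, Bakr, and Vasquez alone can cover everything: Sep 6→Ito, Sep 7→Ito, Sep 8→Ito, Sep 9→Bakr, Sep 10→Bakr, Sep 11→Bakr, Sep 12→Vasquez, Sep 13→Ito, Sep 14→Bakr, Sep 15→Vasquez.

3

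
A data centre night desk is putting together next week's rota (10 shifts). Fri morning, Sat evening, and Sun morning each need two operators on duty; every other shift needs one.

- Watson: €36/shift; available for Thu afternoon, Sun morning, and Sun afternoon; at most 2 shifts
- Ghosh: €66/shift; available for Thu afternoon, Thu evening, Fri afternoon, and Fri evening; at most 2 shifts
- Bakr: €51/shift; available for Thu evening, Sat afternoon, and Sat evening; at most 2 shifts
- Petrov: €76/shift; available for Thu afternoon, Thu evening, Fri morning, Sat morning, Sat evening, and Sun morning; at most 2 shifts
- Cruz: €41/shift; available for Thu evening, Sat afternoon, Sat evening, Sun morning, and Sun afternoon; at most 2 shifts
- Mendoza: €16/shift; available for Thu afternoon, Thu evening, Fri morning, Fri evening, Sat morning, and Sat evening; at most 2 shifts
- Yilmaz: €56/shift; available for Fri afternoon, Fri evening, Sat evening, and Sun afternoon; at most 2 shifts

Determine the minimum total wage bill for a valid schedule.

€608

Fri morning can only be covered by Petrov and Mendoza, so that assignment is forced.
Picking the cheapest available operator for each shift independently would cost €423, but that ignores the shift limits.
An optimal schedule: Thu afternoon→Ghosh, Thu evening→Bakr, Fri morning→Mendoza+Petrov, Fri afternoon→Yilmaz, Fri evening→Ghosh, Sat morning→Mendoza, Sat afternoon→Cruz, Sat evening→Bakr+Yilmaz, Sun morning→Watson+Cruz, Sun afternoon→Watson.
Total: 66 + 51 + 16 + 76 + 56 + 66 + 16 + 41 + 51 + 56 + 36 + 41 + 36 = €608.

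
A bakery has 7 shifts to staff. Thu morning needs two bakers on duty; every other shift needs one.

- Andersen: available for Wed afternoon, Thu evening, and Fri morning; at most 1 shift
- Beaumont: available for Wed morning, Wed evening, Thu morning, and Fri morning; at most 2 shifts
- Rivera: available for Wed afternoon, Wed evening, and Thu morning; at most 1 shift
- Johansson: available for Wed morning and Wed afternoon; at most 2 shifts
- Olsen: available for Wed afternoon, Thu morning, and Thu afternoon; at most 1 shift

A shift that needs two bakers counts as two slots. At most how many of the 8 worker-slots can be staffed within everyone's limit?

7

Total capacity across all bakers is 1+2+1+2+1 = 7, and 8 slots are needed, so at most 7 can be filled.
An assignment achieving 7: Wed morning→Johansson, Wed afternoon→Johansson, Wed evening→Beaumont, Thu morning→Rivera, Thu afternoon→Olsen, Thu evening→Andersen, Fri morning→Beaumont.
Loads: Andersen 1/1, Beaumont 2/2, Rivera 1/1, Johansson 2/2, Olsen 1/1.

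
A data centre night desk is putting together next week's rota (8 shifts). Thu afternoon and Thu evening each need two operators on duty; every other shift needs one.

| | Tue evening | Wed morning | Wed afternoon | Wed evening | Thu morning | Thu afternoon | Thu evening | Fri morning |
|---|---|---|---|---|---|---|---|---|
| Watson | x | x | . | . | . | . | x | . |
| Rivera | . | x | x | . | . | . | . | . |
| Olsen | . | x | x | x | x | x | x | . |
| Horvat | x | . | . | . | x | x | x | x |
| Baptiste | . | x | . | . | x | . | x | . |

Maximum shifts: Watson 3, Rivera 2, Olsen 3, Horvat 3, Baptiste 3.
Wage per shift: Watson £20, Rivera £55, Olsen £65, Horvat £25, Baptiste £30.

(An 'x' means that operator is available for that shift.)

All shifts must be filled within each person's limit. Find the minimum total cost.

Wed evening can only be covered by Olsen, so that assignment is forced.
Thu afternoon can only be covered by Olsen and Horvat, so that assignment is forced.
Fri morning can only be covered by Horvat, so that assignment is forced.
Picking the cheapest available operator for each shift independently would cost £345, but that ignores the shift limits.
An optimal schedule: Tue evening→Watson, Wed morning→Watson, Wed afternoon→Rivera, Wed evening→Olsen, Thu morning→Horvat, Thu afternoon→Horvat+Olsen, Thu evening→Watson+Baptiste, Fri morning→Horvat.
Total: 20 + 20 + 55 + 65 + 25 + 25 + 65 + 20 + 30 + 25 = £350.

£350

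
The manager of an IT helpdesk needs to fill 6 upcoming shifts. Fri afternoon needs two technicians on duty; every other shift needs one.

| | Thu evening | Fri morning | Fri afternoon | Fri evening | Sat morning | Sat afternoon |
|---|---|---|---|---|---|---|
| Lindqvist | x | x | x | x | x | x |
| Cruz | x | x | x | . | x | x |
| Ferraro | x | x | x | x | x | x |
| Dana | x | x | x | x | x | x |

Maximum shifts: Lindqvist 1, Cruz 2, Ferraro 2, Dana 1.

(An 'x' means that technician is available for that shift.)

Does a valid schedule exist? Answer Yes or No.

No

Total capacity is 1+2+2+1 = 6 but 7 worker-slots are needed — infeasible.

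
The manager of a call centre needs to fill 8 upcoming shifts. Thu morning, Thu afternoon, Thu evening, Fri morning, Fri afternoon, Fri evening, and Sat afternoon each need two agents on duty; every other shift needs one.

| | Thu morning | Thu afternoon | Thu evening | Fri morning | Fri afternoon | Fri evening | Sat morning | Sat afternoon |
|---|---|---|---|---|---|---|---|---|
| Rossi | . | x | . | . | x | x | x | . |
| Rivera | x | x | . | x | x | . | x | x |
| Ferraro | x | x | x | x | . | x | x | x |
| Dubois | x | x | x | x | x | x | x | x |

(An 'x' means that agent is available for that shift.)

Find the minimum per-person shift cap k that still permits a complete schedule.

With 4 agents and 15 worker-slots to fill, someone must work at least ⌈15/4⌉ = 4 shifts, so k ≥ 4.
k = 4 works: Thu morning→Rivera+Ferraro, Thu afternoon→Rossi+Dubois, Thu evening→Ferraro+Dubois, Fri morning→Rivera+Ferraro, Fri afternoon→Rossi+Rivera, Fri evening→Rossi+Ferraro, Sat morning→Rossi, Sat afternoon→Rivera+Dubois.
Loads: Rossi 4, Rivera 4, Ferraro 4, Dubois 3 — all ≤ 4.

4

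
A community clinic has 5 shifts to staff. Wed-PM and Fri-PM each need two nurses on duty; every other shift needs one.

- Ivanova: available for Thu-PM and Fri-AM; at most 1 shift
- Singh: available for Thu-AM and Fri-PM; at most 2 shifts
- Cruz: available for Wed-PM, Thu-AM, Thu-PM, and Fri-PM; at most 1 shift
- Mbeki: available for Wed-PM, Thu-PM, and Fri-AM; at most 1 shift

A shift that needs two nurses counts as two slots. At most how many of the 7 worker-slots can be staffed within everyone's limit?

Total capacity across all nurses is 1+2+1+1 = 5, and 7 slots are needed, so at most 5 can be filled.
An assignment achieving 5: Wed-PM→Cruz+Mbeki, Thu-AM→Singh, Fri-AM→Ivanova, Fri-PM→Singh.
Loads: Ivanova 1/1, Singh 2/2, Cruz 1/1, Mbeki 1/1.

5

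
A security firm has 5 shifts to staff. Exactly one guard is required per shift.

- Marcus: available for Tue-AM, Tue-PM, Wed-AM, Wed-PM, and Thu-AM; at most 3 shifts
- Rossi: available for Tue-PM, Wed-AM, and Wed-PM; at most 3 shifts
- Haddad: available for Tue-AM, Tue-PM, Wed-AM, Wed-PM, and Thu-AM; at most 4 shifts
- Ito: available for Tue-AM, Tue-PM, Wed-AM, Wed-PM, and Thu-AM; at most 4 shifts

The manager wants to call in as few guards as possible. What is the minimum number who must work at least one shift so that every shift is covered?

2

5 slots to fill and no one can take more than 4, so at least ⌈5/4⌉ = 2 guards are needed.
Marcus and Rossi alone can cover everything: Tue-AM→Marcus, Tue-PM→Marcus, Wed-AM→Rossi, Wed-PM→Rossi, Thu-AM→Marcus.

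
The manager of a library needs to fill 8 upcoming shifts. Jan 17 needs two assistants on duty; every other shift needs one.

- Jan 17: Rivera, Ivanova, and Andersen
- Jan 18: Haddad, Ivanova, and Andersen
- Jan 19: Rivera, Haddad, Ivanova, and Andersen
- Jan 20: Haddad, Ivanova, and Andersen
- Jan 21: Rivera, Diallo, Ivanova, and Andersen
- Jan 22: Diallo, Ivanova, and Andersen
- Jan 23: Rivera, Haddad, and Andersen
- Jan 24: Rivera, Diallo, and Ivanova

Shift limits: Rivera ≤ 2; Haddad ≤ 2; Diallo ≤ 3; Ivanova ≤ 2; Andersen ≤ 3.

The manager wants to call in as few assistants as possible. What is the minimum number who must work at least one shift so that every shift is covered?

4

9 slots to fill and no one can take more than 3, so at least ⌈9/3⌉ = 3 assistants are needed.
Any 3 assistants together have capacity at most 3+3+2 = 8 < 9 slots, so 3 can never suffice.
Rivera, Haddad, Diallo, and Ivanova alone can cover everything: Jan 17→Rivera+Ivanova, Jan 18→Haddad, Jan 19→Ivanova, Jan 20→Haddad, Jan 21→Diallo, Jan 22→Diallo, Jan 23→Rivera, Jan 24→Diallo.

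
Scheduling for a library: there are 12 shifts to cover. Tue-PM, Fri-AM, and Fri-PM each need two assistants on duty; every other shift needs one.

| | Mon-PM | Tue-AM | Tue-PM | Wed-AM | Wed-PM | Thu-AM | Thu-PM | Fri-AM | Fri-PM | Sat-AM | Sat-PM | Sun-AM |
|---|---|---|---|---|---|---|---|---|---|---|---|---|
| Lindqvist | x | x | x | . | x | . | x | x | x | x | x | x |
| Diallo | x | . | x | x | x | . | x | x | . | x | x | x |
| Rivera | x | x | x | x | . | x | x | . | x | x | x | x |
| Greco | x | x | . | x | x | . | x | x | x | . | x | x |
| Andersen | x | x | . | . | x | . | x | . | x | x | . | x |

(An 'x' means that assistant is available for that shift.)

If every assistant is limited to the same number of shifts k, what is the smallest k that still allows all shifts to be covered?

With 5 assistants and 15 worker-slots to fill, someone must work at least ⌈15/5⌉ = 3 shifts, so k ≥ 3.
k = 3 works: Mon-PM→Greco, Tue-AM→Lindqvist, Tue-PM→Lindqvist+Diallo, Wed-AM→Diallo, Wed-PM→Greco, Thu-AM→Rivera, Thu-PM→Andersen, Fri-AM→Lindqvist+Diallo, Fri-PM→Greco+Andersen, Sat-AM→Rivera, Sat-PM→Rivera, Sun-AM→Andersen.
Loads: Lindqvist 3, Diallo 3, Rivera 3, Greco 3, Andersen 3 — all ≤ 3.

3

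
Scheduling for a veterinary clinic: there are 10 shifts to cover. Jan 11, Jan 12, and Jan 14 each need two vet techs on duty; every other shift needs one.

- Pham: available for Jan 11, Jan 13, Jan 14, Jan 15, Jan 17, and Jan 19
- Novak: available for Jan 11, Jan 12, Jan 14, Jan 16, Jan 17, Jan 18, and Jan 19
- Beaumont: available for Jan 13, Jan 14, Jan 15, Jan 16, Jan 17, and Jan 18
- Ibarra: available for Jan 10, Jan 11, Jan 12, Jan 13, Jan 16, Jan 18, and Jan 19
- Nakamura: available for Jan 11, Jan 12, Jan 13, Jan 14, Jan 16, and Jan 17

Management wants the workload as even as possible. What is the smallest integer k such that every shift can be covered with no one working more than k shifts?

With 5 vet techs and 13 worker-slots to fill, someone must work at least ⌈13/5⌉ = 3 shifts, so k ≥ 3.
k = 3 works: Jan 10→Ibarra, Jan 11→Ibarra+Nakamura, Jan 12→Novak+Ibarra, Jan 13→Pham, Jan 14→Beaumont+Nakamura, Jan 15→Pham, Jan 16→Novak, Jan 17→Beaumont, Jan 18→Novak, Jan 19→Pham.
Loads: Pham 3, Novak 3, Beaumont 2, Ibarra 3, Nakamura 2 — all ≤ 3.

3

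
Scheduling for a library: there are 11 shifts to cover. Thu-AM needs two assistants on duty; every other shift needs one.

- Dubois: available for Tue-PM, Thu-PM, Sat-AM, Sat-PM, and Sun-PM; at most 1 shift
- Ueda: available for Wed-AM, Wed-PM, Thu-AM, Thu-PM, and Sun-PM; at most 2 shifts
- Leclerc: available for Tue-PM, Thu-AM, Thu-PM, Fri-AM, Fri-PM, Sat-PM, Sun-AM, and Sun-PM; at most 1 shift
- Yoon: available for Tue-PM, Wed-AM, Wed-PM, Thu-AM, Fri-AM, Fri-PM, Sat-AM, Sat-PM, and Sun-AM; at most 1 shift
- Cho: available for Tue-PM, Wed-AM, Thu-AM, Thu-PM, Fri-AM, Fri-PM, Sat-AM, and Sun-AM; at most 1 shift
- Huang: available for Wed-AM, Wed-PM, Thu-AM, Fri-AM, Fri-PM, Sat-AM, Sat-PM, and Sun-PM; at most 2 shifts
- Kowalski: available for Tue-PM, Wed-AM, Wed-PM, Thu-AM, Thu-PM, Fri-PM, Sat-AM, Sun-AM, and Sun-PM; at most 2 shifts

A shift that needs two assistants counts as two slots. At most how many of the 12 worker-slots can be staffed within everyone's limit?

10

Total capacity across all assistants is 1+2+1+1+1+2+2 = 10, and 12 slots are needed, so at most 10 can be filled.
An assignment achieving 10: Tue-PM→Cho, Wed-AM→Ueda, Wed-PM→Ueda, Thu-PM→Kowalski, Fri-AM→Leclerc, Fri-PM→Huang, Sat-AM→Huang, Sat-PM→Dubois, Sun-AM→Yoon, Sun-PM→Kowalski.
Loads: Dubois 1/1, Ueda 2/2, Leclerc 1/1, Yoon 1/1, Cho 1/1, Huang 2/2, Kowalski 2/2.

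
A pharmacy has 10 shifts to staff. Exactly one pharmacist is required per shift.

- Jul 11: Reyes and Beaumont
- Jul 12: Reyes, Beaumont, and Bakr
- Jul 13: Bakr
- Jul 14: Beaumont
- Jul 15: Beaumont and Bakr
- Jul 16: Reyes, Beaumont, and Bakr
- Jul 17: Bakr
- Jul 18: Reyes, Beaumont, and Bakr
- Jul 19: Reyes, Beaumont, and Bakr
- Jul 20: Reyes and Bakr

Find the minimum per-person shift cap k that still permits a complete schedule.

4

With 3 pharmacists and 10 worker-slots to fill, someone must work at least ⌈10/3⌉ = 4 shifts, so k ≥ 4.
k = 4 works: Jul 11→Reyes, Jul 12→Reyes, Jul 13→Bakr, Jul 14→Beaumont, Jul 15→Beaumont, Jul 16→Reyes, Jul 17→Bakr, Jul 18→Beaumont, Jul 19→Beaumont, Jul 20→Reyes.
Loads: Reyes 4, Beaumont 4, Bakr 2 — all ≤ 4.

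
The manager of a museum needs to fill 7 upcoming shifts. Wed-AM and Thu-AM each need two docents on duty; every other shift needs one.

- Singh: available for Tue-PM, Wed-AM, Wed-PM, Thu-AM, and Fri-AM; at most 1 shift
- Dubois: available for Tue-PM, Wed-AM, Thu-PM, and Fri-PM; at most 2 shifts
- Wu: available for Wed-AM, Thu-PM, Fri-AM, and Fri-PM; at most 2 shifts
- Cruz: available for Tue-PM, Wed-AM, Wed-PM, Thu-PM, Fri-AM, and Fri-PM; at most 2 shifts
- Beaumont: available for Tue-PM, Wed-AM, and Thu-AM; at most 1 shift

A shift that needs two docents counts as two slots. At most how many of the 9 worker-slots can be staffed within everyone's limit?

Total capacity across all docents is 1+2+2+2+1 = 8, and 9 slots are needed, so at most 8 can be filled.
An assignment achieving 8: Tue-PM→Cruz, Wed-AM→Wu+Cruz, Wed-PM→Singh, Thu-AM→Beaumont, Thu-PM→Dubois, Fri-AM→Wu, Fri-PM→Dubois.
Loads: Singh 1/1, Dubois 2/2, Wu 2/2, Cruz 2/2, Beaumont 1/1.

8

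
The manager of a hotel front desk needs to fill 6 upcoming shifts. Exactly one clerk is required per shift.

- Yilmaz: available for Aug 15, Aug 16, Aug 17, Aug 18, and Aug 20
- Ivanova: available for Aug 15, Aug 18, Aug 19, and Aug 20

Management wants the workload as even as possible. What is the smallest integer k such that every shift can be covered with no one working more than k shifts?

With 2 clerks and 6 worker-slots to fill, someone must work at least ⌈6/2⌉ = 3 shifts, so k ≥ 3.
k = 3 works: Aug 15→Yilmaz, Aug 16→Yilmaz, Aug 17→Yilmaz, Aug 18→Ivanova, Aug 19→Ivanova, Aug 20→Ivanova.
Loads: Yilmaz 3, Ivanova 3 — all ≤ 3.

3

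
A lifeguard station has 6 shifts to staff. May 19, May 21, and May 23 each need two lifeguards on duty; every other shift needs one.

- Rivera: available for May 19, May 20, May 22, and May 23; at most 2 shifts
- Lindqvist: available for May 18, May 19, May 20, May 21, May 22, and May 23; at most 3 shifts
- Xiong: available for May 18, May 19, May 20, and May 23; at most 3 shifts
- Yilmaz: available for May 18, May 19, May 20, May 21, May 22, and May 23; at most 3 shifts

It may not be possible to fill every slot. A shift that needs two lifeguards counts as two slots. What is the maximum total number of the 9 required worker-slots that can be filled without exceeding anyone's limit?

Total capacity across all lifeguards is 2+3+3+3 = 11, and 9 slots are needed, so at most 9 can be filled.
An assignment achieving 9: May 18→Lindqvist, May 19→Rivera+Lindqvist, May 20→Xiong, May 21→Lindqvist+Yilmaz, May 22→Rivera, May 23→Xiong+Yilmaz.
Loads: Rivera 2/2, Lindqvist 3/3, Xiong 2/3, Yilmaz 2/3.

9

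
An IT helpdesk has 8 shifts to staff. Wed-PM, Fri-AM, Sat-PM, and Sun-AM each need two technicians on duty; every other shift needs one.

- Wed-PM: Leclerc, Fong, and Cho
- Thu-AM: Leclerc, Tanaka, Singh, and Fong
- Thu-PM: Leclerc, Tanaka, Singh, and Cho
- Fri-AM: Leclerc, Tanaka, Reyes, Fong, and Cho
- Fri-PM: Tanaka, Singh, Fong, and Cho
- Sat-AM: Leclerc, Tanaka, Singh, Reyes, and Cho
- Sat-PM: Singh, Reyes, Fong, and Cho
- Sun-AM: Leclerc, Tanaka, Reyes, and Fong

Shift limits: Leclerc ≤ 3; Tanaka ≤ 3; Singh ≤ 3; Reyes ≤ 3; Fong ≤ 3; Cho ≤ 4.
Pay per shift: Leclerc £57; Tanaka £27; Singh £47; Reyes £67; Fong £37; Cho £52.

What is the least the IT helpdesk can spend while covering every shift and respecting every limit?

Picking the cheapest available technician for each shift independently would cost £409, but that ignores the shift limits.
An optimal schedule: Wed-PM→Fong+Cho, Thu-AM→Tanaka, Thu-PM→Tanaka, Fri-AM→Fong+Cho, Fri-PM→Singh, Sat-AM→Singh, Sat-PM→Singh+Cho, Sun-AM→Tanaka+Fong.
Total: 37 + 52 + 27 + 27 + 37 + 52 + 47 + 47 + 47 + 52 + 27 + 37 = £489.

£489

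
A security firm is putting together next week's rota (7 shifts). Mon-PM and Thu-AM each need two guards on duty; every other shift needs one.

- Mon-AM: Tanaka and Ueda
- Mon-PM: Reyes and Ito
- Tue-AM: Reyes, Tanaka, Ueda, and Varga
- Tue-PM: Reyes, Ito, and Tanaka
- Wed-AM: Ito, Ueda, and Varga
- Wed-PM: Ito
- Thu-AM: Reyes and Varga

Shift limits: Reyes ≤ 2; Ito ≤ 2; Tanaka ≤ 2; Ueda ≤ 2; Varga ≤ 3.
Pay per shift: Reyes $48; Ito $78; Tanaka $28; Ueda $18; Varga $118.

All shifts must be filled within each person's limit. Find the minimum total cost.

$462

Mon-PM can only be covered by Reyes and Ito, so that assignment is forced.
Wed-PM can only be covered by Ito, so that assignment is forced.
Thu-AM can only be covered by Reyes and Varga, so that assignment is forced.
Picking the cheapest available guard for each shift independently would cost $452, but that ignores the shift limits.
An optimal schedule: Mon-AM→Tanaka, Mon-PM→Reyes+Ito, Tue-AM→Ueda, Tue-PM→Tanaka, Wed-AM→Ueda, Wed-PM→Ito, Thu-AM→Reyes+Varga.
Total: 28 + 48 + 78 + 18 + 28 + 18 + 78 + 48 + 118 = $462.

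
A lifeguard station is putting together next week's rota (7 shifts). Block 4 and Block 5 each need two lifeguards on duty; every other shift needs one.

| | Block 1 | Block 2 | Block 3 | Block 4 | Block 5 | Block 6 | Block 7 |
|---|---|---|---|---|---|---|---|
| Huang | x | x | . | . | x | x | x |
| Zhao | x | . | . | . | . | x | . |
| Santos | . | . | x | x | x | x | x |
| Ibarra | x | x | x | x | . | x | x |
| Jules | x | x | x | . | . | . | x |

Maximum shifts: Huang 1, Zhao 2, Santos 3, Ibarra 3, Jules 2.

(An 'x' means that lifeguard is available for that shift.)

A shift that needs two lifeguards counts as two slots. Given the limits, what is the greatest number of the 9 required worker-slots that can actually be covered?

Total capacity across all lifeguards is 1+2+3+3+2 = 11, and 9 slots are needed, so at most 9 can be filled.
An assignment achieving 9: Block 1→Zhao, Block 2→Ibarra, Block 3→Santos, Block 4→Santos+Ibarra, Block 5→Huang+Santos, Block 6→Zhao, Block 7→Ibarra.
Loads: Huang 1/1, Zhao 2/2, Santos 3/3, Ibarra 3/3, Jules 0/2.

9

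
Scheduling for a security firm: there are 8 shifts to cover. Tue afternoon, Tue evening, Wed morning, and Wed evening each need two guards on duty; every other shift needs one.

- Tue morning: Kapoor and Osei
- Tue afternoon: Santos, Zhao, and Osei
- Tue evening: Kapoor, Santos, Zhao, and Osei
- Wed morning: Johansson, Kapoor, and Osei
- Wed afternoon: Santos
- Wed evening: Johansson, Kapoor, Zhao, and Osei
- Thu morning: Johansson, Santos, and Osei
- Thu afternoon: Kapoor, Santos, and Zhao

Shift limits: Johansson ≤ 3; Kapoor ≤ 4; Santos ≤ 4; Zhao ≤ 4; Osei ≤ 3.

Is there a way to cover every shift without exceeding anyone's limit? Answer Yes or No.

Yes

Wed afternoon can only be covered by Santos, so that assignment is forced.
One valid schedule: Tue morning→Kapoor, Tue afternoon→Santos+Zhao, Tue evening→Kapoor+Santos, Wed morning→Johansson+Kapoor, Wed afternoon→Santos, Wed evening→Johansson+Zhao, Thu morning→Johansson, Thu afternoon→Kapoor.
Loads: Johansson 3/3, Kapoor 4/4, Santos 3/4, Zhao 2/4, Osei 0/3 — all within limits.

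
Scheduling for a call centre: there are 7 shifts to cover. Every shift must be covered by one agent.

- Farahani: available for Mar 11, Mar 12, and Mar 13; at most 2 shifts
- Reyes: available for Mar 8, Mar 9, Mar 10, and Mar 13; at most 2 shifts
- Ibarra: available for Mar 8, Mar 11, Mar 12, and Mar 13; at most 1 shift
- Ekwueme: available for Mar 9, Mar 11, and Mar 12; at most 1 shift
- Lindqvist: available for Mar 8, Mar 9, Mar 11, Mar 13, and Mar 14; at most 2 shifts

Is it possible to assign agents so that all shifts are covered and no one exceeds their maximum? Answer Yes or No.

Yes

Mar 10 can only be covered by Reyes, so that assignment is forced.
Mar 14 can only be covered by Lindqvist, so that assignment is forced.
One valid schedule: Mar 8→Reyes, Mar 9→Ekwueme, Mar 10→Reyes, Mar 11→Farahani, Mar 12→Farahani, Mar 13→Ibarra, Mar 14→Lindqvist.
Loads: Farahani 2/2, Reyes 2/2, Ibarra 1/1, Ekwueme 1/1, Lindqvist 1/2 — all within limits.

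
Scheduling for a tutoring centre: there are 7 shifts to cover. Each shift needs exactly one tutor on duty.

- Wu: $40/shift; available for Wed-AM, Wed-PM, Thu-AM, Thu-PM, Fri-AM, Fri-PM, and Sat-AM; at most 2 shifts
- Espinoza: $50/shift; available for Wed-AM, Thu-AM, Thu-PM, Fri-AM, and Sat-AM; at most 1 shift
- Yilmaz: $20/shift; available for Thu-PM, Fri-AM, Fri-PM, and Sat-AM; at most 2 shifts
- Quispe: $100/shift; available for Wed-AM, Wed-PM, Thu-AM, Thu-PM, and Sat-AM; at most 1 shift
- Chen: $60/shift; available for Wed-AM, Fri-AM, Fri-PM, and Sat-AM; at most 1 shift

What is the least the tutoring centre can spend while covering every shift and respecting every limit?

Picking the cheapest available tutor for each shift independently would cost $200, but that ignores the shift limits.
An optimal schedule: Wed-AM→Espinoza, Wed-PM→Wu, Thu-AM→Wu, Thu-PM→Yilmaz, Fri-AM→Chen, Fri-PM→Yilmaz, Sat-AM→Quispe.
Total: 50 + 40 + 40 + 20 + 60 + 20 + 100 = $330.

$330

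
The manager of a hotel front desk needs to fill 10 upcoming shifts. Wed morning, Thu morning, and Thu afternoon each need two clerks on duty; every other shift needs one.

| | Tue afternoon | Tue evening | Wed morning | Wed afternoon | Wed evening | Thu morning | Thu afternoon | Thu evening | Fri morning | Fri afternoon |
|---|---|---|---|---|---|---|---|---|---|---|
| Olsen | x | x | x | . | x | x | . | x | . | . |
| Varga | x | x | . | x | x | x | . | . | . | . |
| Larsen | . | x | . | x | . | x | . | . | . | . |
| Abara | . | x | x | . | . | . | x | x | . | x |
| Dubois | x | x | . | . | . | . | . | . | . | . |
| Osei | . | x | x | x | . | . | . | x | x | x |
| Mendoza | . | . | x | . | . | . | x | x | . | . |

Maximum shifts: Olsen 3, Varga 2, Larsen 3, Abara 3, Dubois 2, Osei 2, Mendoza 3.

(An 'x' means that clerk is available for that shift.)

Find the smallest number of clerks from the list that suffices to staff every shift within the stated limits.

13 slots to fill and no one can take more than 3, so at least ⌈13/3⌉ = 5 clerks are needed.
Olsen, Varga, Abara, Osei, and Mendoza alone can cover everything: Tue afternoon→Olsen, Tue evening→Abara, Wed morning→Osei+Mendoza, Wed afternoon→Varga, Wed evening→Olsen, Thu morning→Olsen+Varga, Thu afternoon→Abara+Mendoza, Thu evening→Mendoza, Fri morning→Osei, Fri afternoon→Abara.

5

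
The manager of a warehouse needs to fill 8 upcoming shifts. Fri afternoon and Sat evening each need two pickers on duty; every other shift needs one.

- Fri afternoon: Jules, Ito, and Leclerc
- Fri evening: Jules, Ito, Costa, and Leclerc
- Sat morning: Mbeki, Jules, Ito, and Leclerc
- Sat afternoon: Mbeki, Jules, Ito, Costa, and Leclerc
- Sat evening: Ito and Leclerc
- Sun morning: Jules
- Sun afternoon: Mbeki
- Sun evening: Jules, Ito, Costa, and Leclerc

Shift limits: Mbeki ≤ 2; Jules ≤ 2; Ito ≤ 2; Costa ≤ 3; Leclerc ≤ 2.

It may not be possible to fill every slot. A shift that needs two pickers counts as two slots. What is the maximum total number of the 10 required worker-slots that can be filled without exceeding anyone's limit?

Total capacity across all pickers is 2+2+2+3+2 = 11, and 10 slots are needed, so at most 10 can be filled.
An assignment achieving 10: Fri afternoon→Jules+Ito, Fri evening→Costa, Sat morning→Mbeki, Sat afternoon→Costa, Sat evening→Ito+Leclerc, Sun morning→Jules, Sun afternoon→Mbeki, Sun evening→Costa.
Loads: Mbeki 2/2, Jules 2/2, Ito 2/2, Costa 3/3, Leclerc 1/2.

10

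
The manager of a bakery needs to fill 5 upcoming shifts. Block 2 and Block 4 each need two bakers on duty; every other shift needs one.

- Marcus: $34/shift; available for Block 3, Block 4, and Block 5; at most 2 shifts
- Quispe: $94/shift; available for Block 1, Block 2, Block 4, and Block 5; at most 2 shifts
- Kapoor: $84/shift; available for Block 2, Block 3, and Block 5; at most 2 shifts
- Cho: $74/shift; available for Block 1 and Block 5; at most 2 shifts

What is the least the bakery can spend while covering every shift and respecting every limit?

$488

Block 2 can only be covered by Quispe and Kapoor, so that assignment is forced.
Block 4 can only be covered by Marcus and Quispe, so that assignment is forced.
Picking the cheapest available baker for each shift independently would cost $448, but that ignores the shift limits.
An optimal schedule: Block 1→Cho, Block 2→Kapoor+Quispe, Block 3→Marcus, Block 4→Marcus+Quispe, Block 5→Cho.
Total: 74 + 84 + 94 + 34 + 34 + 94 + 74 = $488.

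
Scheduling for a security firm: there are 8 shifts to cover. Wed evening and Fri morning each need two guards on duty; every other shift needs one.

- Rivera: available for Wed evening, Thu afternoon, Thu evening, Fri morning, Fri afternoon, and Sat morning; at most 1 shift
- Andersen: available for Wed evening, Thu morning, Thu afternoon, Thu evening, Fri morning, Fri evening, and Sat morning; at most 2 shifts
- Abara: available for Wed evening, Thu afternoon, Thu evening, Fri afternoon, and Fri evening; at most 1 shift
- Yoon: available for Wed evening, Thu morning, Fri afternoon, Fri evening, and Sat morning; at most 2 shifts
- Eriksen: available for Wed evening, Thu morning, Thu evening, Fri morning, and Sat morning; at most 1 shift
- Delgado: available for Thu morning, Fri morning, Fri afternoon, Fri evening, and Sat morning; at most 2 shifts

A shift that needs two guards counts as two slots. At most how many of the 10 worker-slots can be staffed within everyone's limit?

Total capacity across all guards is 1+2+1+2+1+2 = 9, and 10 slots are needed, so at most 9 can be filled.
An assignment achieving 9: Wed evening→Yoon, Thu morning→Andersen, Thu afternoon→Rivera, Thu evening→Andersen, Fri morning→Eriksen+Delgado, Fri afternoon→Abara, Fri evening→Yoon, Sat morning→Delgado.
Loads: Rivera 1/1, Andersen 2/2, Abara 1/1, Yoon 2/2, Eriksen 1/1, Delgado 2/2.

9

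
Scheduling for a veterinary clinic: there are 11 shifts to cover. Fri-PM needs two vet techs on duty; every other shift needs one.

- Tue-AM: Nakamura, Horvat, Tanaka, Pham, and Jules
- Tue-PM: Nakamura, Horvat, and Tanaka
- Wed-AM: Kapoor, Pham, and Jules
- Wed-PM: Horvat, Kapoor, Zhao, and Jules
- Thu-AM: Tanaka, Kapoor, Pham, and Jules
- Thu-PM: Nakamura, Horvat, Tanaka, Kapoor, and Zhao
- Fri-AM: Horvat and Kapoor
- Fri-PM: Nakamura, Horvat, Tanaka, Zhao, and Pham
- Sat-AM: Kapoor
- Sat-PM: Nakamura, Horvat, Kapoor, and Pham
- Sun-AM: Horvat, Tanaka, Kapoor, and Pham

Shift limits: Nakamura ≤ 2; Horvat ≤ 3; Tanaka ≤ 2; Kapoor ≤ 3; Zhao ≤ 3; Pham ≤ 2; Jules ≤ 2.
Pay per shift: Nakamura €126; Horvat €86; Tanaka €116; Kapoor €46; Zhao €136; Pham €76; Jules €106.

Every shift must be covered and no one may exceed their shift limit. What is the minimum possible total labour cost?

€992

Sat-AM can only be covered by Kapoor, so that assignment is forced.
Picking the cheapest available vet tech for each shift independently would cost €692, but that ignores the shift limits.
An optimal schedule: Tue-AM→Jules, Tue-PM→Horvat, Wed-AM→Kapoor, Wed-PM→Horvat, Thu-AM→Jules, Thu-PM→Tanaka, Fri-AM→Kapoor, Fri-PM→Horvat+Tanaka, Sat-AM→Kapoor, Sat-PM→Pham, Sun-AM→Pham.
Total: 106 + 86 + 46 + 86 + 106 + 116 + 46 + 86 + 116 + 46 + 76 + 76 = €992.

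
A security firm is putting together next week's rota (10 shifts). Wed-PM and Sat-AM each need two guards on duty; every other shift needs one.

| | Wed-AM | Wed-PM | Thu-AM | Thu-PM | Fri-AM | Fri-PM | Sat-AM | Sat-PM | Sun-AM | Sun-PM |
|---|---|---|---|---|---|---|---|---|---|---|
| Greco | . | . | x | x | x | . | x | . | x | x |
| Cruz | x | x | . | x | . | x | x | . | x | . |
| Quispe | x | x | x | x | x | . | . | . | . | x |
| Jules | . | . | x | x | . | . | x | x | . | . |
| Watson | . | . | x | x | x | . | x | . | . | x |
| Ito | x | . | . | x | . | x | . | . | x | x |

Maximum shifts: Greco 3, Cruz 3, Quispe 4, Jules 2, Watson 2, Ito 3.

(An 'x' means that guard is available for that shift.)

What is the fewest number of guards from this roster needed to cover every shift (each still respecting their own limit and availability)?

12 slots to fill and no one can take more than 4, so at least ⌈12/4⌉ = 3 guards are needed.
Any 3 guards together have capacity at most 4+3+3 = 10 < 12 slots, so 3 can never suffice.
Greco, Cruz, Quispe, and Jules alone can cover everything: Wed-AM→Cruz, Wed-PM→Cruz+Quispe, Thu-AM→Quispe, Thu-PM→Quispe, Fri-AM→Greco, Fri-PM→Cruz, Sat-AM→Greco+Jules, Sat-PM→Jules, Sun-AM→Greco, Sun-PM→Quispe.

4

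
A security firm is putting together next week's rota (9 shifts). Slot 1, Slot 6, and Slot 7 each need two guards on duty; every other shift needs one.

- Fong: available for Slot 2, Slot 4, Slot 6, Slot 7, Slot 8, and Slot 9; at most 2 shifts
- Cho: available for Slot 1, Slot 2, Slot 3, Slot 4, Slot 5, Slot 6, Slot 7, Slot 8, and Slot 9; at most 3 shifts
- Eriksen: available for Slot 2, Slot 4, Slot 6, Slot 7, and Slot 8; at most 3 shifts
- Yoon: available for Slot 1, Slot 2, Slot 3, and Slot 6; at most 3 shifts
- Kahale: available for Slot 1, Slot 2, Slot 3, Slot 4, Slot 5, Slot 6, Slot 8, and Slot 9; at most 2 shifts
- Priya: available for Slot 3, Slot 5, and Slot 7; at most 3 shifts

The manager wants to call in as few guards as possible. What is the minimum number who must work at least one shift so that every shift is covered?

12 slots to fill and no one can take more than 3, so at least ⌈12/3⌉ = 4 guards are needed.
Cho, Eriksen, Yoon, and Priya alone can cover everything: Slot 1→Cho+Yoon, Slot 2→Yoon, Slot 3→Priya, Slot 4→Cho, Slot 5→Priya, Slot 6→Eriksen+Yoon, Slot 7→Eriksen+Priya, Slot 8→Eriksen, Slot 9→Cho.

4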